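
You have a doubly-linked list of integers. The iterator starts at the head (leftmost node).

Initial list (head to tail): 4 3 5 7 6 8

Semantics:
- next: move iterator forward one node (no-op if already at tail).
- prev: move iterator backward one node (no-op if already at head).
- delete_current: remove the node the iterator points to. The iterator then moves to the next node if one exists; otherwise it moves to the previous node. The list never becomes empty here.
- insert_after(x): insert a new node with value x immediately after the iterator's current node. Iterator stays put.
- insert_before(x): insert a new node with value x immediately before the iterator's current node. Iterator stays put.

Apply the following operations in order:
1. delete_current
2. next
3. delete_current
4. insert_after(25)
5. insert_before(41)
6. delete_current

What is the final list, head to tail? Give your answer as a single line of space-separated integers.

Answer: 3 41 25 6 8

Derivation:
After 1 (delete_current): list=[3, 5, 7, 6, 8] cursor@3
After 2 (next): list=[3, 5, 7, 6, 8] cursor@5
After 3 (delete_current): list=[3, 7, 6, 8] cursor@7
After 4 (insert_after(25)): list=[3, 7, 25, 6, 8] cursor@7
After 5 (insert_before(41)): list=[3, 41, 7, 25, 6, 8] cursor@7
After 6 (delete_current): list=[3, 41, 25, 6, 8] cursor@25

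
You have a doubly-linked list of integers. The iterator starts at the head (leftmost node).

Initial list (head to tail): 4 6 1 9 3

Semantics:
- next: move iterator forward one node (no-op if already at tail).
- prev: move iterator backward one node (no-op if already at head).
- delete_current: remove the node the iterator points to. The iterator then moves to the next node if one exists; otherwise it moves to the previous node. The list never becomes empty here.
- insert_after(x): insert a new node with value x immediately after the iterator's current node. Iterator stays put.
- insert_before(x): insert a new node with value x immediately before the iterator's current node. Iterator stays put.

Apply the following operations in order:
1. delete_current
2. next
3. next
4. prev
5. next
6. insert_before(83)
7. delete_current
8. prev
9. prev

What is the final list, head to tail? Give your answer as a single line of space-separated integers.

Answer: 6 1 83 3

Derivation:
After 1 (delete_current): list=[6, 1, 9, 3] cursor@6
After 2 (next): list=[6, 1, 9, 3] cursor@1
After 3 (next): list=[6, 1, 9, 3] cursor@9
After 4 (prev): list=[6, 1, 9, 3] cursor@1
After 5 (next): list=[6, 1, 9, 3] cursor@9
After 6 (insert_before(83)): list=[6, 1, 83, 9, 3] cursor@9
After 7 (delete_current): list=[6, 1, 83, 3] cursor@3
After 8 (prev): list=[6, 1, 83, 3] cursor@83
After 9 (prev): list=[6, 1, 83, 3] cursor@1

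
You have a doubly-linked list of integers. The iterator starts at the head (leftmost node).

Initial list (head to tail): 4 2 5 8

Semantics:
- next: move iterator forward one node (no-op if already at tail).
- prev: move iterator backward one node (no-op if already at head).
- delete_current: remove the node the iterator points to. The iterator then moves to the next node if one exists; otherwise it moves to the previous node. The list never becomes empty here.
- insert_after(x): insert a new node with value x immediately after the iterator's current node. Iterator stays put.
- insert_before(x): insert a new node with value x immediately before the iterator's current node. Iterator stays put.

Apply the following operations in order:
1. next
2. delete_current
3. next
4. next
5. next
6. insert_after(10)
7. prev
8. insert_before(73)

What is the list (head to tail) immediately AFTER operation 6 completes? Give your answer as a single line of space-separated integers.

After 1 (next): list=[4, 2, 5, 8] cursor@2
After 2 (delete_current): list=[4, 5, 8] cursor@5
After 3 (next): list=[4, 5, 8] cursor@8
After 4 (next): list=[4, 5, 8] cursor@8
After 5 (next): list=[4, 5, 8] cursor@8
After 6 (insert_after(10)): list=[4, 5, 8, 10] cursor@8

Answer: 4 5 8 10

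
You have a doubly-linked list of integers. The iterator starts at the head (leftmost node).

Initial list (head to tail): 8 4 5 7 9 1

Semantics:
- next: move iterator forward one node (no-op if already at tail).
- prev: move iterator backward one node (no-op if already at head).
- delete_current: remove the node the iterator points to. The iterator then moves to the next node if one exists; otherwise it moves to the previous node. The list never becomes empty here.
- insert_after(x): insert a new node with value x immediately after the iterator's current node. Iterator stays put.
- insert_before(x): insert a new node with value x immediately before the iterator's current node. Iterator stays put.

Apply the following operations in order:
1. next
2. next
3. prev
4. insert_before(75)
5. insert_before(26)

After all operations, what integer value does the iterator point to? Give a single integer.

Answer: 4

Derivation:
After 1 (next): list=[8, 4, 5, 7, 9, 1] cursor@4
After 2 (next): list=[8, 4, 5, 7, 9, 1] cursor@5
After 3 (prev): list=[8, 4, 5, 7, 9, 1] cursor@4
After 4 (insert_before(75)): list=[8, 75, 4, 5, 7, 9, 1] cursor@4
After 5 (insert_before(26)): list=[8, 75, 26, 4, 5, 7, 9, 1] cursor@4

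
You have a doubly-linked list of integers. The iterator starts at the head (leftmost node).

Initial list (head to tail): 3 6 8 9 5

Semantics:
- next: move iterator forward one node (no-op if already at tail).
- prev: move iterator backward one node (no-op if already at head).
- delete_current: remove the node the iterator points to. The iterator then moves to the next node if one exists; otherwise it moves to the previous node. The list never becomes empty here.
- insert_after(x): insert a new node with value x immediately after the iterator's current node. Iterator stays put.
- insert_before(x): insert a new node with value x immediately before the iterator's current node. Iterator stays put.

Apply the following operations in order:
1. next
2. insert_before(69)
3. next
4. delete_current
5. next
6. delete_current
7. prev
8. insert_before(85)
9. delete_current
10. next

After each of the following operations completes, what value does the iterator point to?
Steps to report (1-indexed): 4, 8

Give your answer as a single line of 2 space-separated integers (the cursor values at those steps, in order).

After 1 (next): list=[3, 6, 8, 9, 5] cursor@6
After 2 (insert_before(69)): list=[3, 69, 6, 8, 9, 5] cursor@6
After 3 (next): list=[3, 69, 6, 8, 9, 5] cursor@8
After 4 (delete_current): list=[3, 69, 6, 9, 5] cursor@9
After 5 (next): list=[3, 69, 6, 9, 5] cursor@5
After 6 (delete_current): list=[3, 69, 6, 9] cursor@9
After 7 (prev): list=[3, 69, 6, 9] cursor@6
After 8 (insert_before(85)): list=[3, 69, 85, 6, 9] cursor@6
After 9 (delete_current): list=[3, 69, 85, 9] cursor@9
After 10 (next): list=[3, 69, 85, 9] cursor@9

Answer: 9 6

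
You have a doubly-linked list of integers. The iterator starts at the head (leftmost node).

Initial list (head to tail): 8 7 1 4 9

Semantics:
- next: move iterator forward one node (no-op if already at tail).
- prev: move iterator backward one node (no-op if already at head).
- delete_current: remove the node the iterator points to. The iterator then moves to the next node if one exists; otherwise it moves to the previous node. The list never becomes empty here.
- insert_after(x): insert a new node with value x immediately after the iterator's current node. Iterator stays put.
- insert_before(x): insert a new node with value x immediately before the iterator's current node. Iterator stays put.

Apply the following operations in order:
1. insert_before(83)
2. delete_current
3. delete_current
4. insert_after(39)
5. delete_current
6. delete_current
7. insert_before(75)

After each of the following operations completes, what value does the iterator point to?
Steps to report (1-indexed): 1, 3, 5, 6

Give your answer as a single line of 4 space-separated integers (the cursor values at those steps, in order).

After 1 (insert_before(83)): list=[83, 8, 7, 1, 4, 9] cursor@8
After 2 (delete_current): list=[83, 7, 1, 4, 9] cursor@7
After 3 (delete_current): list=[83, 1, 4, 9] cursor@1
After 4 (insert_after(39)): list=[83, 1, 39, 4, 9] cursor@1
After 5 (delete_current): list=[83, 39, 4, 9] cursor@39
After 6 (delete_current): list=[83, 4, 9] cursor@4
After 7 (insert_before(75)): list=[83, 75, 4, 9] cursor@4

Answer: 8 1 39 4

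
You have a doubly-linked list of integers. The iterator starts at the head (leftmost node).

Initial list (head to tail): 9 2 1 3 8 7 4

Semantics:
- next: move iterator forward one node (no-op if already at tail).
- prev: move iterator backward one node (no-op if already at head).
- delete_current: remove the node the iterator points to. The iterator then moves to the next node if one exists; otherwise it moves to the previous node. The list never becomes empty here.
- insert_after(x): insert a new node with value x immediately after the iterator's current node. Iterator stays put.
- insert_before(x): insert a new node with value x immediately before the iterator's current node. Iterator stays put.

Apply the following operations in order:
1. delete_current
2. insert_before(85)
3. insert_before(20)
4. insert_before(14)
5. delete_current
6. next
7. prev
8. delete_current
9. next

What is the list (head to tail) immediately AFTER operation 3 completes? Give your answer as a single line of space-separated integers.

After 1 (delete_current): list=[2, 1, 3, 8, 7, 4] cursor@2
After 2 (insert_before(85)): list=[85, 2, 1, 3, 8, 7, 4] cursor@2
After 3 (insert_before(20)): list=[85, 20, 2, 1, 3, 8, 7, 4] cursor@2

Answer: 85 20 2 1 3 8 7 4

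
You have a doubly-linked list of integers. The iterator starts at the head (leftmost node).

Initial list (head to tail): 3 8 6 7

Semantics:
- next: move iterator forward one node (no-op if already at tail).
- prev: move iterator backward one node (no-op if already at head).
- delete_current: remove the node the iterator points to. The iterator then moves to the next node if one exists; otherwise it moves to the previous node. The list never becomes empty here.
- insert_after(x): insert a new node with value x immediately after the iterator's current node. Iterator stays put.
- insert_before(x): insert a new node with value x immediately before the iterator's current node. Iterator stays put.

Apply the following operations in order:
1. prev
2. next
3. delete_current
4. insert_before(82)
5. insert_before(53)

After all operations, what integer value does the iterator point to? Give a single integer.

After 1 (prev): list=[3, 8, 6, 7] cursor@3
After 2 (next): list=[3, 8, 6, 7] cursor@8
After 3 (delete_current): list=[3, 6, 7] cursor@6
After 4 (insert_before(82)): list=[3, 82, 6, 7] cursor@6
After 5 (insert_before(53)): list=[3, 82, 53, 6, 7] cursor@6

Answer: 6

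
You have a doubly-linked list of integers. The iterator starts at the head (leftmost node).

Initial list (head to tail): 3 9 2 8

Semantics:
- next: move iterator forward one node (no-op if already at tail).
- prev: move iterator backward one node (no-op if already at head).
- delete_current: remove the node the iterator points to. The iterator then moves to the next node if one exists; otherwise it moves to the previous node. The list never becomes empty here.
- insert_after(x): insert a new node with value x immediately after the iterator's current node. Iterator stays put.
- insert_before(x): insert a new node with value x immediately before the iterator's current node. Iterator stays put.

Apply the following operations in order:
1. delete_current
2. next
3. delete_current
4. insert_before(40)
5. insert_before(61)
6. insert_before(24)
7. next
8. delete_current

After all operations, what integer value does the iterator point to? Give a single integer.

After 1 (delete_current): list=[9, 2, 8] cursor@9
After 2 (next): list=[9, 2, 8] cursor@2
After 3 (delete_current): list=[9, 8] cursor@8
After 4 (insert_before(40)): list=[9, 40, 8] cursor@8
After 5 (insert_before(61)): list=[9, 40, 61, 8] cursor@8
After 6 (insert_before(24)): list=[9, 40, 61, 24, 8] cursor@8
After 7 (next): list=[9, 40, 61, 24, 8] cursor@8
After 8 (delete_current): list=[9, 40, 61, 24] cursor@24

Answer: 24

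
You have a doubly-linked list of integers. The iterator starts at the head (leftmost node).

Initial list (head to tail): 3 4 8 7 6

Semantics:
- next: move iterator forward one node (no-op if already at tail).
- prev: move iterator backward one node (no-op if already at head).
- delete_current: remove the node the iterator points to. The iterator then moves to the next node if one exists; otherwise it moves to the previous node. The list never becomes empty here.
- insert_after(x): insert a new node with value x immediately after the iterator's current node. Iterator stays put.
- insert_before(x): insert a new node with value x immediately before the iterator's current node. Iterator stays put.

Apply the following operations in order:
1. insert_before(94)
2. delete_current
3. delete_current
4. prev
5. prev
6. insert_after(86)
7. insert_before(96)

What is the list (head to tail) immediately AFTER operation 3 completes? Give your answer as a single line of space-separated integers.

Answer: 94 8 7 6

Derivation:
After 1 (insert_before(94)): list=[94, 3, 4, 8, 7, 6] cursor@3
After 2 (delete_current): list=[94, 4, 8, 7, 6] cursor@4
After 3 (delete_current): list=[94, 8, 7, 6] cursor@8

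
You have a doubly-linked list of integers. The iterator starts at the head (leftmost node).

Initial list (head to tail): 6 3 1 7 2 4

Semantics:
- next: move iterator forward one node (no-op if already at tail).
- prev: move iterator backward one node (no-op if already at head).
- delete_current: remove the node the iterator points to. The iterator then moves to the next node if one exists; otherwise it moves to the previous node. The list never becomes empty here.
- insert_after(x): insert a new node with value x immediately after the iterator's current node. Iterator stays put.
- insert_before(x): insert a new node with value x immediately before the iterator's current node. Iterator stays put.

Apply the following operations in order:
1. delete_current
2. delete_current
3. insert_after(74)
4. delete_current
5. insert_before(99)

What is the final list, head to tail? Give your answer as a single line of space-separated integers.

Answer: 99 74 7 2 4

Derivation:
After 1 (delete_current): list=[3, 1, 7, 2, 4] cursor@3
After 2 (delete_current): list=[1, 7, 2, 4] cursor@1
After 3 (insert_after(74)): list=[1, 74, 7, 2, 4] cursor@1
After 4 (delete_current): list=[74, 7, 2, 4] cursor@74
After 5 (insert_before(99)): list=[99, 74, 7, 2, 4] cursor@74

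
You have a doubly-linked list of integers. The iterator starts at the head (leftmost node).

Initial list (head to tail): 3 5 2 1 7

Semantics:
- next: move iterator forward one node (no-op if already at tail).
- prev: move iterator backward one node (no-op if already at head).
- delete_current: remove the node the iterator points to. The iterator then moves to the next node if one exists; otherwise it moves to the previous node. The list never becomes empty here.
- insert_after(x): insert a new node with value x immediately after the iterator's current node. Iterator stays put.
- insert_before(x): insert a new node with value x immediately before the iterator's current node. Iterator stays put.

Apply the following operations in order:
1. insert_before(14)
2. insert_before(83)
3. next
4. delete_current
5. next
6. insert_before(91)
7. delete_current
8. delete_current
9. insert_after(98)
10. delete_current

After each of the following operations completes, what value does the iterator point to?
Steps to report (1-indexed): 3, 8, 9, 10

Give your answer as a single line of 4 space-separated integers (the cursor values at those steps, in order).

After 1 (insert_before(14)): list=[14, 3, 5, 2, 1, 7] cursor@3
After 2 (insert_before(83)): list=[14, 83, 3, 5, 2, 1, 7] cursor@3
After 3 (next): list=[14, 83, 3, 5, 2, 1, 7] cursor@5
After 4 (delete_current): list=[14, 83, 3, 2, 1, 7] cursor@2
After 5 (next): list=[14, 83, 3, 2, 1, 7] cursor@1
After 6 (insert_before(91)): list=[14, 83, 3, 2, 91, 1, 7] cursor@1
After 7 (delete_current): list=[14, 83, 3, 2, 91, 7] cursor@7
After 8 (delete_current): list=[14, 83, 3, 2, 91] cursor@91
After 9 (insert_after(98)): list=[14, 83, 3, 2, 91, 98] cursor@91
After 10 (delete_current): list=[14, 83, 3, 2, 98] cursor@98

Answer: 5 91 91 98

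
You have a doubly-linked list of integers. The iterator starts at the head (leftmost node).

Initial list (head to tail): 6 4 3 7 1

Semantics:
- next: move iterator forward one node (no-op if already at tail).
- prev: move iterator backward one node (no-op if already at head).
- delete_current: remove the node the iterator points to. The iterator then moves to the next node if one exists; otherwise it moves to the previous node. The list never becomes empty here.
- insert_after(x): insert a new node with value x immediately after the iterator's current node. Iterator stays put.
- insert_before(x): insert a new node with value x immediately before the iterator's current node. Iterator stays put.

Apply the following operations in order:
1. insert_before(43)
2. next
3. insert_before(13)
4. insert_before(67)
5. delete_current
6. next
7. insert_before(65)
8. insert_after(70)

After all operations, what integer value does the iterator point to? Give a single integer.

Answer: 7

Derivation:
After 1 (insert_before(43)): list=[43, 6, 4, 3, 7, 1] cursor@6
After 2 (next): list=[43, 6, 4, 3, 7, 1] cursor@4
After 3 (insert_before(13)): list=[43, 6, 13, 4, 3, 7, 1] cursor@4
After 4 (insert_before(67)): list=[43, 6, 13, 67, 4, 3, 7, 1] cursor@4
After 5 (delete_current): list=[43, 6, 13, 67, 3, 7, 1] cursor@3
After 6 (next): list=[43, 6, 13, 67, 3, 7, 1] cursor@7
After 7 (insert_before(65)): list=[43, 6, 13, 67, 3, 65, 7, 1] cursor@7
After 8 (insert_after(70)): list=[43, 6, 13, 67, 3, 65, 7, 70, 1] cursor@7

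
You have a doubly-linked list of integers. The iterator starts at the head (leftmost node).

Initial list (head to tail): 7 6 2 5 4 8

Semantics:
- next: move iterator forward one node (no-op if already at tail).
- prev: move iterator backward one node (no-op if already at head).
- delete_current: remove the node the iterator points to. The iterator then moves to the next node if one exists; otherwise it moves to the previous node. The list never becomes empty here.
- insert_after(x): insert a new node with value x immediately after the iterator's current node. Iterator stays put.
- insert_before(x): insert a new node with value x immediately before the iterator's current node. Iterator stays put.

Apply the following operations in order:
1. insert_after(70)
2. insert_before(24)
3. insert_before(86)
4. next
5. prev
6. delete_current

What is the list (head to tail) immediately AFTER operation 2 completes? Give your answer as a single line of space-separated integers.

Answer: 24 7 70 6 2 5 4 8

Derivation:
After 1 (insert_after(70)): list=[7, 70, 6, 2, 5, 4, 8] cursor@7
After 2 (insert_before(24)): list=[24, 7, 70, 6, 2, 5, 4, 8] cursor@7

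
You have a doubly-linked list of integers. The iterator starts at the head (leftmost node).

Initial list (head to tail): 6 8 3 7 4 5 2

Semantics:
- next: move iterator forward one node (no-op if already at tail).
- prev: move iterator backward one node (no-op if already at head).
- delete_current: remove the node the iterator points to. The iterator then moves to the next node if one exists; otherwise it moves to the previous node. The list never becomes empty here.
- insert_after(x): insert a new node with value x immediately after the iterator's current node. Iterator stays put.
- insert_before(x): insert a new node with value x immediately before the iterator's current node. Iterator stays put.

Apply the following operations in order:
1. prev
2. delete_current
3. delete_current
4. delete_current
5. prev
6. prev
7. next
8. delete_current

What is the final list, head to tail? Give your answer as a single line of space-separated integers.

Answer: 7 5 2

Derivation:
After 1 (prev): list=[6, 8, 3, 7, 4, 5, 2] cursor@6
After 2 (delete_current): list=[8, 3, 7, 4, 5, 2] cursor@8
After 3 (delete_current): list=[3, 7, 4, 5, 2] cursor@3
After 4 (delete_current): list=[7, 4, 5, 2] cursor@7
After 5 (prev): list=[7, 4, 5, 2] cursor@7
After 6 (prev): list=[7, 4, 5, 2] cursor@7
After 7 (next): list=[7, 4, 5, 2] cursor@4
After 8 (delete_current): list=[7, 5, 2] cursor@5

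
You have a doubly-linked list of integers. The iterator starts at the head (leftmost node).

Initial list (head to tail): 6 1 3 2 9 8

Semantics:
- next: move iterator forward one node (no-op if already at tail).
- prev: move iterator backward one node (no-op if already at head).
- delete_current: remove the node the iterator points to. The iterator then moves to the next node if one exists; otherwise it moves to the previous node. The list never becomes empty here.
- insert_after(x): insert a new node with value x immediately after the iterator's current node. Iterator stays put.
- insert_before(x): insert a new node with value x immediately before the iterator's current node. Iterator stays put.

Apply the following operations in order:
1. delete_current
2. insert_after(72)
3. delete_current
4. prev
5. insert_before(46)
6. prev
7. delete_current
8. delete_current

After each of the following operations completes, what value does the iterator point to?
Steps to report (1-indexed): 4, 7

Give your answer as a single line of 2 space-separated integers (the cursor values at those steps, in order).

After 1 (delete_current): list=[1, 3, 2, 9, 8] cursor@1
After 2 (insert_after(72)): list=[1, 72, 3, 2, 9, 8] cursor@1
After 3 (delete_current): list=[72, 3, 2, 9, 8] cursor@72
After 4 (prev): list=[72, 3, 2, 9, 8] cursor@72
After 5 (insert_before(46)): list=[46, 72, 3, 2, 9, 8] cursor@72
After 6 (prev): list=[46, 72, 3, 2, 9, 8] cursor@46
After 7 (delete_current): list=[72, 3, 2, 9, 8] cursor@72
After 8 (delete_current): list=[3, 2, 9, 8] cursor@3

Answer: 72 72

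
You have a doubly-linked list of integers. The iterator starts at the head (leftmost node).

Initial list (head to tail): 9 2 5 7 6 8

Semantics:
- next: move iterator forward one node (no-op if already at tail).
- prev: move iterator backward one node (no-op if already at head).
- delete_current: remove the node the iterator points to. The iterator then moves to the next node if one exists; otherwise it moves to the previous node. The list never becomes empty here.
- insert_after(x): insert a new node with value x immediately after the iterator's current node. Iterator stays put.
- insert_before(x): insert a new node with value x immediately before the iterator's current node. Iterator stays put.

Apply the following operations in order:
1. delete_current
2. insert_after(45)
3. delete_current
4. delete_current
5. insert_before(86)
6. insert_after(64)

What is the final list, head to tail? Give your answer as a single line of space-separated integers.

After 1 (delete_current): list=[2, 5, 7, 6, 8] cursor@2
After 2 (insert_after(45)): list=[2, 45, 5, 7, 6, 8] cursor@2
After 3 (delete_current): list=[45, 5, 7, 6, 8] cursor@45
After 4 (delete_current): list=[5, 7, 6, 8] cursor@5
After 5 (insert_before(86)): list=[86, 5, 7, 6, 8] cursor@5
After 6 (insert_after(64)): list=[86, 5, 64, 7, 6, 8] cursor@5

Answer: 86 5 64 7 6 8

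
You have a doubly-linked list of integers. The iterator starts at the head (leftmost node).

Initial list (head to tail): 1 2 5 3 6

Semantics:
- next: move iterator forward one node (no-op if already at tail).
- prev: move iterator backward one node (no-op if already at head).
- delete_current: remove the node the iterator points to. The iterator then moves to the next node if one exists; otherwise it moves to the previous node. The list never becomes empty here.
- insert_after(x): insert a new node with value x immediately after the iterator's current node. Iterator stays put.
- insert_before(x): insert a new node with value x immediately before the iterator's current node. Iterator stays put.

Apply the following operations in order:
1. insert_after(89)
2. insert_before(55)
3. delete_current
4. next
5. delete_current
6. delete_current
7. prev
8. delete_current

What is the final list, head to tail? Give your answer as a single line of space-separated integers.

After 1 (insert_after(89)): list=[1, 89, 2, 5, 3, 6] cursor@1
After 2 (insert_before(55)): list=[55, 1, 89, 2, 5, 3, 6] cursor@1
After 3 (delete_current): list=[55, 89, 2, 5, 3, 6] cursor@89
After 4 (next): list=[55, 89, 2, 5, 3, 6] cursor@2
After 5 (delete_current): list=[55, 89, 5, 3, 6] cursor@5
After 6 (delete_current): list=[55, 89, 3, 6] cursor@3
After 7 (prev): list=[55, 89, 3, 6] cursor@89
After 8 (delete_current): list=[55, 3, 6] cursor@3

Answer: 55 3 6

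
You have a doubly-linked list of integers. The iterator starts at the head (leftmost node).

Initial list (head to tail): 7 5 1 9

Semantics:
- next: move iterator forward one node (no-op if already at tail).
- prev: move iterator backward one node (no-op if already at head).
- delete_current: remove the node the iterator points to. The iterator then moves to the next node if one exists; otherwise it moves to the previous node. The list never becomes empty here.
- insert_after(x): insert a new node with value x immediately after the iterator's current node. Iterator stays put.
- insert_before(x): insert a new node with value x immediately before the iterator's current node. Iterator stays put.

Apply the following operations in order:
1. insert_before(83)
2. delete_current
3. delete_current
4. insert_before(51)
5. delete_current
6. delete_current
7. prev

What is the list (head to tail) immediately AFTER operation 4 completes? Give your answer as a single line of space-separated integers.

After 1 (insert_before(83)): list=[83, 7, 5, 1, 9] cursor@7
After 2 (delete_current): list=[83, 5, 1, 9] cursor@5
After 3 (delete_current): list=[83, 1, 9] cursor@1
After 4 (insert_before(51)): list=[83, 51, 1, 9] cursor@1

Answer: 83 51 1 9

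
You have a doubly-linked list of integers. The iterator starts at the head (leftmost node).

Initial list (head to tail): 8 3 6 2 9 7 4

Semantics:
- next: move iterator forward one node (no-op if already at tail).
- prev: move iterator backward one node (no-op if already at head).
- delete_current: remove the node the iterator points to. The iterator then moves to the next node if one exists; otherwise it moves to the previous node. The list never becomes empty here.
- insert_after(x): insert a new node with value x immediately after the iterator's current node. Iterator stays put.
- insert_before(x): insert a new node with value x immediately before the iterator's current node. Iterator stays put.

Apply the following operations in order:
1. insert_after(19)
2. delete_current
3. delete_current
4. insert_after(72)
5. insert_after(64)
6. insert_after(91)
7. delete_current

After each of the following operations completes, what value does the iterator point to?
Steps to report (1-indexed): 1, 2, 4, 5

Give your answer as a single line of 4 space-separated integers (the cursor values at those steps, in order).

Answer: 8 19 3 3

Derivation:
After 1 (insert_after(19)): list=[8, 19, 3, 6, 2, 9, 7, 4] cursor@8
After 2 (delete_current): list=[19, 3, 6, 2, 9, 7, 4] cursor@19
After 3 (delete_current): list=[3, 6, 2, 9, 7, 4] cursor@3
After 4 (insert_after(72)): list=[3, 72, 6, 2, 9, 7, 4] cursor@3
After 5 (insert_after(64)): list=[3, 64, 72, 6, 2, 9, 7, 4] cursor@3
After 6 (insert_after(91)): list=[3, 91, 64, 72, 6, 2, 9, 7, 4] cursor@3
After 7 (delete_current): list=[91, 64, 72, 6, 2, 9, 7, 4] cursor@91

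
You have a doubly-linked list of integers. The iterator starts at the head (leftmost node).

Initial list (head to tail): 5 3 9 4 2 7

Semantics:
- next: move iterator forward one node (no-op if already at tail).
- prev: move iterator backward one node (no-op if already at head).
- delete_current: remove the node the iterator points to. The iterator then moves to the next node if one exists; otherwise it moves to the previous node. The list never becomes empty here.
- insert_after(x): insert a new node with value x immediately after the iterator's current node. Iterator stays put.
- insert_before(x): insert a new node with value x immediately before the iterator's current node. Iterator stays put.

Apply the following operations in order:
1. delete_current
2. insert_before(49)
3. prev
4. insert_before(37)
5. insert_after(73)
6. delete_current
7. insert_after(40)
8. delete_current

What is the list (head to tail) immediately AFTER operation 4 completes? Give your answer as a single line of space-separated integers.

Answer: 37 49 3 9 4 2 7

Derivation:
After 1 (delete_current): list=[3, 9, 4, 2, 7] cursor@3
After 2 (insert_before(49)): list=[49, 3, 9, 4, 2, 7] cursor@3
After 3 (prev): list=[49, 3, 9, 4, 2, 7] cursor@49
After 4 (insert_before(37)): list=[37, 49, 3, 9, 4, 2, 7] cursor@49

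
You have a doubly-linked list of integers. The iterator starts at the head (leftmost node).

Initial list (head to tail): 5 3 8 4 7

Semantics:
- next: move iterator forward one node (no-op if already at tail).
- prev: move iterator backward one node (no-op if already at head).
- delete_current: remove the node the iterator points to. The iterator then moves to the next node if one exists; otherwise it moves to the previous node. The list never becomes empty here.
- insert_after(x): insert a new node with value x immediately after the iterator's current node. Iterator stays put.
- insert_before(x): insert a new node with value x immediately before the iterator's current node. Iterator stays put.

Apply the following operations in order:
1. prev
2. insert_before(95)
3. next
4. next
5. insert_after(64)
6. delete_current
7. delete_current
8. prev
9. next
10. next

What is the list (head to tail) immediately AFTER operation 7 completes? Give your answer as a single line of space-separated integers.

After 1 (prev): list=[5, 3, 8, 4, 7] cursor@5
After 2 (insert_before(95)): list=[95, 5, 3, 8, 4, 7] cursor@5
After 3 (next): list=[95, 5, 3, 8, 4, 7] cursor@3
After 4 (next): list=[95, 5, 3, 8, 4, 7] cursor@8
After 5 (insert_after(64)): list=[95, 5, 3, 8, 64, 4, 7] cursor@8
After 6 (delete_current): list=[95, 5, 3, 64, 4, 7] cursor@64
After 7 (delete_current): list=[95, 5, 3, 4, 7] cursor@4

Answer: 95 5 3 4 7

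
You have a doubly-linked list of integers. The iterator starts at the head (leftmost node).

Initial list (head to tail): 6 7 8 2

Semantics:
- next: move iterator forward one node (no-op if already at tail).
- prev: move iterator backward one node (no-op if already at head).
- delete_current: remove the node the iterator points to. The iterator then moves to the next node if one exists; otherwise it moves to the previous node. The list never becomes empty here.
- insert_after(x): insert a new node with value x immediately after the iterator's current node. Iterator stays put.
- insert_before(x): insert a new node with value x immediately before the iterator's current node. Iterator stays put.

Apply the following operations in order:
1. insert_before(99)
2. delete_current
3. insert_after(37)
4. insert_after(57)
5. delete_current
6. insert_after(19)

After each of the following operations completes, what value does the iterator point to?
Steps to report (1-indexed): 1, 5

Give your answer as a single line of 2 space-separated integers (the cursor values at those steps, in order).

Answer: 6 57

Derivation:
After 1 (insert_before(99)): list=[99, 6, 7, 8, 2] cursor@6
After 2 (delete_current): list=[99, 7, 8, 2] cursor@7
After 3 (insert_after(37)): list=[99, 7, 37, 8, 2] cursor@7
After 4 (insert_after(57)): list=[99, 7, 57, 37, 8, 2] cursor@7
After 5 (delete_current): list=[99, 57, 37, 8, 2] cursor@57
After 6 (insert_after(19)): list=[99, 57, 19, 37, 8, 2] cursor@57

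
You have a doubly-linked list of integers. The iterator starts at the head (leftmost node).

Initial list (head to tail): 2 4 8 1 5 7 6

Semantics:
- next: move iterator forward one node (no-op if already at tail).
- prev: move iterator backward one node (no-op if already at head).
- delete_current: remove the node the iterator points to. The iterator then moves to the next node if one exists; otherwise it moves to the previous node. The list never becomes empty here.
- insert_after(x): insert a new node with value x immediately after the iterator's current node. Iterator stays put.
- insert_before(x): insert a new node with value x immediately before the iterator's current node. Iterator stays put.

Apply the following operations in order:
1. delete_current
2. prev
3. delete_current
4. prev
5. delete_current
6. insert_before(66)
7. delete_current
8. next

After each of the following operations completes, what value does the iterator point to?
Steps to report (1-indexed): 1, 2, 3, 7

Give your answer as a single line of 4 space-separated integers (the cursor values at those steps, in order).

After 1 (delete_current): list=[4, 8, 1, 5, 7, 6] cursor@4
After 2 (prev): list=[4, 8, 1, 5, 7, 6] cursor@4
After 3 (delete_current): list=[8, 1, 5, 7, 6] cursor@8
After 4 (prev): list=[8, 1, 5, 7, 6] cursor@8
After 5 (delete_current): list=[1, 5, 7, 6] cursor@1
After 6 (insert_before(66)): list=[66, 1, 5, 7, 6] cursor@1
After 7 (delete_current): list=[66, 5, 7, 6] cursor@5
After 8 (next): list=[66, 5, 7, 6] cursor@7

Answer: 4 4 8 5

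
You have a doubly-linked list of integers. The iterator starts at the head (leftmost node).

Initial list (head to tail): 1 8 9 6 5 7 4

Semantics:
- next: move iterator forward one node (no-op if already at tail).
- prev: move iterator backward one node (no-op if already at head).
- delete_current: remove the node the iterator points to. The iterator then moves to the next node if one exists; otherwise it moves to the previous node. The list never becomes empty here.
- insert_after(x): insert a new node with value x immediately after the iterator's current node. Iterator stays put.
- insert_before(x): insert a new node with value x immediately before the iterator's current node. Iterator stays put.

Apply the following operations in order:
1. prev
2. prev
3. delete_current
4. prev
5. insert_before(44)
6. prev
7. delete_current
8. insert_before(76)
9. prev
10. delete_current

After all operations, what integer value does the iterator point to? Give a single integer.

Answer: 8

Derivation:
After 1 (prev): list=[1, 8, 9, 6, 5, 7, 4] cursor@1
After 2 (prev): list=[1, 8, 9, 6, 5, 7, 4] cursor@1
After 3 (delete_current): list=[8, 9, 6, 5, 7, 4] cursor@8
After 4 (prev): list=[8, 9, 6, 5, 7, 4] cursor@8
After 5 (insert_before(44)): list=[44, 8, 9, 6, 5, 7, 4] cursor@8
After 6 (prev): list=[44, 8, 9, 6, 5, 7, 4] cursor@44
After 7 (delete_current): list=[8, 9, 6, 5, 7, 4] cursor@8
After 8 (insert_before(76)): list=[76, 8, 9, 6, 5, 7, 4] cursor@8
After 9 (prev): list=[76, 8, 9, 6, 5, 7, 4] cursor@76
After 10 (delete_current): list=[8, 9, 6, 5, 7, 4] cursor@8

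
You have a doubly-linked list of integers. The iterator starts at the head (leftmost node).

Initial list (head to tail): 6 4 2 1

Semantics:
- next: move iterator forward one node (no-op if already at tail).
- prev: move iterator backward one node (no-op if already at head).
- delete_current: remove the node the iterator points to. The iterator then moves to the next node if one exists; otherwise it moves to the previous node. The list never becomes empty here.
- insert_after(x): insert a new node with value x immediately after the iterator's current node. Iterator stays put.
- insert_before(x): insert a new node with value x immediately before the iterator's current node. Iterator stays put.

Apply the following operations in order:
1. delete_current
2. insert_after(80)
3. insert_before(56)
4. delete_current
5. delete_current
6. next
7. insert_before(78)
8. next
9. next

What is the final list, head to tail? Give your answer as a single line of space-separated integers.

After 1 (delete_current): list=[4, 2, 1] cursor@4
After 2 (insert_after(80)): list=[4, 80, 2, 1] cursor@4
After 3 (insert_before(56)): list=[56, 4, 80, 2, 1] cursor@4
After 4 (delete_current): list=[56, 80, 2, 1] cursor@80
After 5 (delete_current): list=[56, 2, 1] cursor@2
After 6 (next): list=[56, 2, 1] cursor@1
After 7 (insert_before(78)): list=[56, 2, 78, 1] cursor@1
After 8 (next): list=[56, 2, 78, 1] cursor@1
After 9 (next): list=[56, 2, 78, 1] cursor@1

Answer: 56 2 78 1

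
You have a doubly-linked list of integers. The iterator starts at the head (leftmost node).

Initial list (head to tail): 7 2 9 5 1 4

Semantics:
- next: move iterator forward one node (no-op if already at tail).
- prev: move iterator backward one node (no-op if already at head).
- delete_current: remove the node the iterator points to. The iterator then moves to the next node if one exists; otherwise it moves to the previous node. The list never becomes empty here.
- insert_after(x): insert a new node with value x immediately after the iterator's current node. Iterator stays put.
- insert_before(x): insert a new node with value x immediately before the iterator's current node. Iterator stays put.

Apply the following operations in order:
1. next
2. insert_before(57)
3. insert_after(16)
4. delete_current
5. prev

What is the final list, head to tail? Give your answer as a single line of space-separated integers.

After 1 (next): list=[7, 2, 9, 5, 1, 4] cursor@2
After 2 (insert_before(57)): list=[7, 57, 2, 9, 5, 1, 4] cursor@2
After 3 (insert_after(16)): list=[7, 57, 2, 16, 9, 5, 1, 4] cursor@2
After 4 (delete_current): list=[7, 57, 16, 9, 5, 1, 4] cursor@16
After 5 (prev): list=[7, 57, 16, 9, 5, 1, 4] cursor@57

Answer: 7 57 16 9 5 1 4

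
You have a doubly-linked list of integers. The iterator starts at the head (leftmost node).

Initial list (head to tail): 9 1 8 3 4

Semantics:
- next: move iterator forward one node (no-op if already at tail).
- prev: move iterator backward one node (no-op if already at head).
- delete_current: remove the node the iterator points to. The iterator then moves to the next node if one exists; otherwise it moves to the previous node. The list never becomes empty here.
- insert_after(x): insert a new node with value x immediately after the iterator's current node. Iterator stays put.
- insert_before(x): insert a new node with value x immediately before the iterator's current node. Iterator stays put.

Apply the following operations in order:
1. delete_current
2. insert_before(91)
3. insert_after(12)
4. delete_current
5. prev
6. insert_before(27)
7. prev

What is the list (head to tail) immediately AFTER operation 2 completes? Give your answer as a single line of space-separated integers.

After 1 (delete_current): list=[1, 8, 3, 4] cursor@1
After 2 (insert_before(91)): list=[91, 1, 8, 3, 4] cursor@1

Answer: 91 1 8 3 4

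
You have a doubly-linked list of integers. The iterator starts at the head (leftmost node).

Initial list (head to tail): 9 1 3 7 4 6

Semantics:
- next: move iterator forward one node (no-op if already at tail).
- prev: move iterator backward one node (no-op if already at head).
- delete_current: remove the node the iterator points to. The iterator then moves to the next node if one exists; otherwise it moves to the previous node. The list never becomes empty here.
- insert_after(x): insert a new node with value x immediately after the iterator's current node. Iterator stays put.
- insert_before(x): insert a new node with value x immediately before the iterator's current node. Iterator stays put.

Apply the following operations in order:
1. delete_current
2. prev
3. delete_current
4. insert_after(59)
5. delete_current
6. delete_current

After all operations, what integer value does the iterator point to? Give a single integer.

After 1 (delete_current): list=[1, 3, 7, 4, 6] cursor@1
After 2 (prev): list=[1, 3, 7, 4, 6] cursor@1
After 3 (delete_current): list=[3, 7, 4, 6] cursor@3
After 4 (insert_after(59)): list=[3, 59, 7, 4, 6] cursor@3
After 5 (delete_current): list=[59, 7, 4, 6] cursor@59
After 6 (delete_current): list=[7, 4, 6] cursor@7

Answer: 7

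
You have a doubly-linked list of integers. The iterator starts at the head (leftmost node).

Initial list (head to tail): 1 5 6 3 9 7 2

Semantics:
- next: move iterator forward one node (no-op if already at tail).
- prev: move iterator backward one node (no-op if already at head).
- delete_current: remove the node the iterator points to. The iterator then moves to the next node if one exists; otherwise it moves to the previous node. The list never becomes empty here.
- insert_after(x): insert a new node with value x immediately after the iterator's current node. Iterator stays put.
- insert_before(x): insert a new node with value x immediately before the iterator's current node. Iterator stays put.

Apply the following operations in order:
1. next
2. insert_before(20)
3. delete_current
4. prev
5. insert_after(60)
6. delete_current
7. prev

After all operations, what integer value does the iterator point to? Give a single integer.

After 1 (next): list=[1, 5, 6, 3, 9, 7, 2] cursor@5
After 2 (insert_before(20)): list=[1, 20, 5, 6, 3, 9, 7, 2] cursor@5
After 3 (delete_current): list=[1, 20, 6, 3, 9, 7, 2] cursor@6
After 4 (prev): list=[1, 20, 6, 3, 9, 7, 2] cursor@20
After 5 (insert_after(60)): list=[1, 20, 60, 6, 3, 9, 7, 2] cursor@20
After 6 (delete_current): list=[1, 60, 6, 3, 9, 7, 2] cursor@60
After 7 (prev): list=[1, 60, 6, 3, 9, 7, 2] cursor@1

Answer: 1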